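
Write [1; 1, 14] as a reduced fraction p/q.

29/15

Using pₖ = aₖpₖ₋₁ + pₖ₋₂ and qₖ = aₖqₖ₋₁ + qₖ₋₂:
  k=0: a=1, p=1, q=1
  k=1: a=1, p=2, q=1
  k=2: a=14, p=29, q=15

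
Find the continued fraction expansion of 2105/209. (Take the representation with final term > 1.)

[10; 13, 1, 14]

2105 = 10*209 + 15
209 = 13*15 + 14
15 = 1*14 + 1
14 = 14*1 + 0  (stop)
So 2105/209 = [10; 13, 1, 14].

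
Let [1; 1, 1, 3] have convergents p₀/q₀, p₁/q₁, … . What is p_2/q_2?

Using pₖ = aₖpₖ₋₁ + pₖ₋₂, qₖ = aₖqₖ₋₁ + qₖ₋₂ (with p₋₁=1, p₋₂=0, q₋₁=0, q₋₂=1):
  k=0: a=1, p=1, q=1
  k=1: a=1, p=2, q=1
  k=2: a=1, p=3, q=2

3/2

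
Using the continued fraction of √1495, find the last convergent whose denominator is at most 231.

8893/230

√1495 = [38; 1, 1, 1, 76, …] (period length 4).
Convergents:
  p_0/q_0 = 38/1
  p_1/q_1 = 39/1
  p_2/q_2 = 77/2
  p_3/q_3 = 116/3
  p_4/q_4 = 8893/230
  p_5/q_5 = 9009/233
q_4 = 230 ≤ 231 < 233 = q_5, so the answer is 8893/230.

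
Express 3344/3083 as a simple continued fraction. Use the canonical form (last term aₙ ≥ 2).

3344 = 1×3083 + 261
3083 = 11×261 + 212
261 = 1×212 + 49
212 = 4×49 + 16
49 = 3×16 + 1
16 = 16×1 + 0  (stop)
So 3344/3083 = [1; 11, 1, 4, 3, 16].

[1; 11, 1, 4, 3, 16]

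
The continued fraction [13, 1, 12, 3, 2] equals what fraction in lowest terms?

1295/93

Fold from the inside: start with 2/1.
  3 + 1/2 = 7/2
  12 + 2/7 = 86/7
  1 + 7/86 = 93/86
  13 + 86/93 = 1295/93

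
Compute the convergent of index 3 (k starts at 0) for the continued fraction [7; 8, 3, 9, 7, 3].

Using pₖ = aₖpₖ₋₁ + pₖ₋₂, qₖ = aₖqₖ₋₁ + qₖ₋₂ (with p₋₁=1, p₋₂=0, q₋₁=0, q₋₂=1):
  k=0: a=7, p=7, q=1
  k=1: a=8, p=57, q=8
  k=2: a=3, p=178, q=25
  k=3: a=9, p=1659, q=233

1659/233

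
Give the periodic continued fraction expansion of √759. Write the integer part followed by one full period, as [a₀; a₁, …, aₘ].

[27; 1, 1, 4, 1, 1, 54]

a₀ = ⌊√759⌋ = 27.
With m₀=0, d₀=1 and mₖ₊₁ = dₖaₖ − mₖ, dₖ₊₁ = (n − mₖ₊₁²)/dₖ, aₖ₊₁ = ⌊(a₀+mₖ₊₁)/dₖ₊₁⌋:
  k=1: m=27, d=30, a=1
  k=2: m=3, d=25, a=1
  k=3: m=22, d=11, a=4
  k=4: m=22, d=25, a=1
  k=5: m=3, d=30, a=1
  k=6: m=27, d=1, a=54
d=1 and a=2a₀=54 at k=6, so the next step gives (m, d) = (27, 30) again — its k=1 value — and the period has length 6.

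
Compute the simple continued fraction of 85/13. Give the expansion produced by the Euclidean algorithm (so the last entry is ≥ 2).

85 = 6*13 + 7
13 = 1*7 + 6
7 = 1*6 + 1
6 = 6*1 + 0  (stop)
So 85/13 = [6; 1, 1, 6].

[6; 1, 1, 6]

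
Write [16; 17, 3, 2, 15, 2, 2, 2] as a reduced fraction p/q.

369475/23009

Fold from the inside: start with 2/1.
  2 + 1/2 = 5/2
  2 + 2/5 = 12/5
  15 + 5/12 = 185/12
  2 + 12/185 = 382/185
  3 + 185/382 = 1331/382
  17 + 382/1331 = 23009/1331
  16 + 1331/23009 = 369475/23009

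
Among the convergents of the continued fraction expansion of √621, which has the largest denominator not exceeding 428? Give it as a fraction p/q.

7775/312

√621 = [24; 1, 11, 2, 11, 1, 48, …] (period length 6).
Convergents:
  p_0/q_0 = 24/1
  p_1/q_1 = 25/1
  p_2/q_2 = 299/12
  p_3/q_3 = 623/25
  p_4/q_4 = 7152/287
  p_5/q_5 = 7775/312
  p_6/q_6 = 380352/15263
q_5 = 312 ≤ 428 < 15263 = q_6, so the answer is 7775/312.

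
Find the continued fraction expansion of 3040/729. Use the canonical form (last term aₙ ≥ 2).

3040 = 4×729 + 124
729 = 5×124 + 109
124 = 1×109 + 15
109 = 7×15 + 4
15 = 3×4 + 3
4 = 1×3 + 1
3 = 3×1 + 0  (stop)
So 3040/729 = [4; 5, 1, 7, 3, 1, 3].

[4; 5, 1, 7, 3, 1, 3]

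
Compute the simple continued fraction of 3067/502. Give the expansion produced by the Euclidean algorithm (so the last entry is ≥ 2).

[6; 9, 7, 1, 6]

3067 = 6·502 + 55
502 = 9·55 + 7
55 = 7·7 + 6
7 = 1·6 + 1
6 = 6·1 + 0  (stop)
So 3067/502 = [6; 9, 7, 1, 6].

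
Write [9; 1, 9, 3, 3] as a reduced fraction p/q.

1020/103

Using pₖ = aₖpₖ₋₁ + pₖ₋₂ and qₖ = aₖqₖ₋₁ + qₖ₋₂:
  k=0: a=9, p=9, q=1
  k=1: a=1, p=10, q=1
  k=2: a=9, p=99, q=10
  k=3: a=3, p=307, q=31
  k=4: a=3, p=1020, q=103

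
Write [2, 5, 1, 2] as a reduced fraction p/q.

37/17

Fold from the inside: start with 2/1.
  1 + 1/2 = 3/2
  5 + 2/3 = 17/3
  2 + 3/17 = 37/17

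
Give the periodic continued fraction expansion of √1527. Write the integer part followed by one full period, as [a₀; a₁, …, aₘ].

a₀ = ⌊√1527⌋ = 39.
With m₀=0, d₀=1 and mₖ₊₁ = dₖaₖ − mₖ, dₖ₊₁ = (n − mₖ₊₁²)/dₖ, aₖ₊₁ = ⌊(a₀+mₖ₊₁)/dₖ₊₁⌋:
  k=1: m=39, d=6, a=13
  k=2: m=39, d=1, a=78
d=1 and a=2a₀=78 at k=2, so the next step gives (m, d) = (39, 6) again — its k=1 value — and the period has length 2.

[39; 13, 78]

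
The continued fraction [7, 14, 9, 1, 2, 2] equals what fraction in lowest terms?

Fold from the inside: start with 2/1.
  2 + 1/2 = 5/2
  1 + 2/5 = 7/5
  9 + 5/7 = 68/7
  14 + 7/68 = 959/68
  7 + 68/959 = 6781/959

6781/959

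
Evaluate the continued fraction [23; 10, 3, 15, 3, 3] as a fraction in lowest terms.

111858/4843

Using pₖ = aₖpₖ₋₁ + pₖ₋₂ and qₖ = aₖqₖ₋₁ + qₖ₋₂:
  k=0: a=23, p=23, q=1
  k=1: a=10, p=231, q=10
  k=2: a=3, p=716, q=31
  k=3: a=15, p=10971, q=475
  k=4: a=3, p=33629, q=1456
  k=5: a=3, p=111858, q=4843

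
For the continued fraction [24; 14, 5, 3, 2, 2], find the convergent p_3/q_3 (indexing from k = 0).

Using pₖ = aₖpₖ₋₁ + pₖ₋₂, qₖ = aₖqₖ₋₁ + qₖ₋₂ (with p₋₁=1, p₋₂=0, q₋₁=0, q₋₂=1):
  k=0: a=24, p=24, q=1
  k=1: a=14, p=337, q=14
  k=2: a=5, p=1709, q=71
  k=3: a=3, p=5464, q=227

5464/227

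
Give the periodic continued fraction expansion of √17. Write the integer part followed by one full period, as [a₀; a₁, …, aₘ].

a₀ = ⌊√17⌋ = 4.
With m₀=0, d₀=1 and mₖ₊₁ = dₖaₖ − mₖ, dₖ₊₁ = (n − mₖ₊₁²)/dₖ, aₖ₊₁ = ⌊(a₀+mₖ₊₁)/dₖ₊₁⌋:
  k=1: m=4, d=1, a=8
d=1 and a=2a₀=8 at k=1, so the next step gives (m, d) = (4, 1) again — its k=1 value — and the period has length 1.

[4; 8]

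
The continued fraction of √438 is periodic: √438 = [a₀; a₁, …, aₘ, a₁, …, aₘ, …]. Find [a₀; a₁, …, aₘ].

[20; 1, 12, 1, 40]

a₀ = ⌊√438⌋ = 20.
With m₀=0, d₀=1 and mₖ₊₁ = dₖaₖ − mₖ, dₖ₊₁ = (n − mₖ₊₁²)/dₖ, aₖ₊₁ = ⌊(a₀+mₖ₊₁)/dₖ₊₁⌋:
  k=1: m=20, d=38, a=1
  k=2: m=18, d=3, a=12
  k=3: m=18, d=38, a=1
  k=4: m=20, d=1, a=40
d=1 and a=2a₀=40 at k=4, so the next step gives (m, d) = (20, 38) again — its k=1 value — and the period has length 4.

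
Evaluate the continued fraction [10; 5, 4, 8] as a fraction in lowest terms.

Using pₖ = aₖpₖ₋₁ + pₖ₋₂ and qₖ = aₖqₖ₋₁ + qₖ₋₂:
  k=0: a=10, p=10, q=1
  k=1: a=5, p=51, q=5
  k=2: a=4, p=214, q=21
  k=3: a=8, p=1763, q=173

1763/173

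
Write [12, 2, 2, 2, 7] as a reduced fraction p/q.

1105/89

Fold from the inside: start with 7/1.
  2 + 1/7 = 15/7
  2 + 7/15 = 37/15
  2 + 15/37 = 89/37
  12 + 37/89 = 1105/89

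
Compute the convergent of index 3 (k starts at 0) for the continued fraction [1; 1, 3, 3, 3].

Using pₖ = aₖpₖ₋₁ + pₖ₋₂, qₖ = aₖqₖ₋₁ + qₖ₋₂ (with p₋₁=1, p₋₂=0, q₋₁=0, q₋₂=1):
  k=0: a=1, p=1, q=1
  k=1: a=1, p=2, q=1
  k=2: a=3, p=7, q=4
  k=3: a=3, p=23, q=13

23/13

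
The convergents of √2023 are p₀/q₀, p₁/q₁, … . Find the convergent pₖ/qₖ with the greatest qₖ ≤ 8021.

√2023 = [44; 1, 43, 1, 88, …] (period length 4).
Convergents:
  p_0/q_0 = 44/1
  p_1/q_1 = 45/1
  p_2/q_2 = 1979/44
  p_3/q_3 = 2024/45
  p_4/q_4 = 180091/4004
  p_5/q_5 = 182115/4049
  p_6/q_6 = 8011036/178111
q_5 = 4049 ≤ 8021 < 178111 = q_6, so the answer is 182115/4049.

182115/4049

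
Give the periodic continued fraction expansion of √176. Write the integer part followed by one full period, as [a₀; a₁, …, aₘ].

[13; 3, 1, 3, 26]

a₀ = ⌊√176⌋ = 13.
With m₀=0, d₀=1 and mₖ₊₁ = dₖaₖ − mₖ, dₖ₊₁ = (n − mₖ₊₁²)/dₖ, aₖ₊₁ = ⌊(a₀+mₖ₊₁)/dₖ₊₁⌋:
  k=1: m=13, d=7, a=3
  k=2: m=8, d=16, a=1
  k=3: m=8, d=7, a=3
  k=4: m=13, d=1, a=26
d=1 and a=2a₀=26 at k=4, so the next step gives (m, d) = (13, 7) again — its k=1 value — and the period has length 4.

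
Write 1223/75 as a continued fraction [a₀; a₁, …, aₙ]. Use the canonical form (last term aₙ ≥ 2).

[16; 3, 3, 1, 5]

1223 = 16*75 + 23
75 = 3*23 + 6
23 = 3*6 + 5
6 = 1*5 + 1
5 = 5*1 + 0  (stop)
So 1223/75 = [16; 3, 3, 1, 5].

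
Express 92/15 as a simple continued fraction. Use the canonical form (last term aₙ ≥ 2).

[6; 7, 2]

92 = 6*15 + 2
15 = 7*2 + 1
2 = 2*1 + 0  (stop)
So 92/15 = [6; 7, 2].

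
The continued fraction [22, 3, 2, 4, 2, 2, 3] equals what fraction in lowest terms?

Fold from the inside: start with 3/1.
  2 + 1/3 = 7/3
  2 + 3/7 = 17/7
  4 + 7/17 = 75/17
  2 + 17/75 = 167/75
  3 + 75/167 = 576/167
  22 + 167/576 = 12839/576

12839/576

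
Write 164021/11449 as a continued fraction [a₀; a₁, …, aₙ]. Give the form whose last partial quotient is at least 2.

164021 = 14*11449 + 3735
11449 = 3*3735 + 244
3735 = 15*244 + 75
244 = 3*75 + 19
75 = 3*19 + 18
19 = 1*18 + 1
18 = 18*1 + 0  (stop)
So 164021/11449 = [14; 3, 15, 3, 3, 1, 18].

[14; 3, 15, 3, 3, 1, 18]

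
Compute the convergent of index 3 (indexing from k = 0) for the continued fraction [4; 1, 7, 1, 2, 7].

Using pₖ = aₖpₖ₋₁ + pₖ₋₂, qₖ = aₖqₖ₋₁ + qₖ₋₂ (with p₋₁=1, p₋₂=0, q₋₁=0, q₋₂=1):
  k=0: a=4, p=4, q=1
  k=1: a=1, p=5, q=1
  k=2: a=7, p=39, q=8
  k=3: a=1, p=44, q=9

44/9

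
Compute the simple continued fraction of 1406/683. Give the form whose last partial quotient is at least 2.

1406 = 2*683 + 40
683 = 17*40 + 3
40 = 13*3 + 1
3 = 3*1 + 0  (stop)
So 1406/683 = [2; 17, 13, 3].

[2; 17, 13, 3]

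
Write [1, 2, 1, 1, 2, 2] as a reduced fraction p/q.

43/31

Fold from the inside: start with 2/1.
  2 + 1/2 = 5/2
  1 + 2/5 = 7/5
  1 + 5/7 = 12/7
  2 + 7/12 = 31/12
  1 + 12/31 = 43/31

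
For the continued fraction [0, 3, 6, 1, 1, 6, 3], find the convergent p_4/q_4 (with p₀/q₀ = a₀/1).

13/41

Using pₖ = aₖpₖ₋₁ + pₖ₋₂, qₖ = aₖqₖ₋₁ + qₖ₋₂ (with p₋₁=1, p₋₂=0, q₋₁=0, q₋₂=1):
  k=0: a=0, p=0, q=1
  k=1: a=3, p=1, q=3
  k=2: a=6, p=6, q=19
  k=3: a=1, p=7, q=22
  k=4: a=1, p=13, q=41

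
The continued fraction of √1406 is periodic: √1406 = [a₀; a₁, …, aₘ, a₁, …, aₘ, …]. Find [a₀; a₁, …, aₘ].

[37; 2, 74]

a₀ = ⌊√1406⌋ = 37.
With m₀=0, d₀=1 and mₖ₊₁ = dₖaₖ − mₖ, dₖ₊₁ = (n − mₖ₊₁²)/dₖ, aₖ₊₁ = ⌊(a₀+mₖ₊₁)/dₖ₊₁⌋:
  k=1: m=37, d=37, a=2
  k=2: m=37, d=1, a=74
d=1 and a=2a₀=74 at k=2, so the next step gives (m, d) = (37, 37) again — its k=1 value — and the period has length 2.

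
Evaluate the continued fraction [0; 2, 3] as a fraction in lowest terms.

3/7

Using pₖ = aₖpₖ₋₁ + pₖ₋₂ and qₖ = aₖqₖ₋₁ + qₖ₋₂:
  k=0: a=0, p=0, q=1
  k=1: a=2, p=1, q=2
  k=2: a=3, p=3, q=7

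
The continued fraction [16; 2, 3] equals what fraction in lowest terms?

Using pₖ = aₖpₖ₋₁ + pₖ₋₂ and qₖ = aₖqₖ₋₁ + qₖ₋₂:
  k=0: a=16, p=16, q=1
  k=1: a=2, p=33, q=2
  k=2: a=3, p=115, q=7

115/7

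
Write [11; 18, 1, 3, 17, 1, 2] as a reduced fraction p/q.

44567/4032

Using pₖ = aₖpₖ₋₁ + pₖ₋₂ and qₖ = aₖqₖ₋₁ + qₖ₋₂:
  k=0: a=11, p=11, q=1
  k=1: a=18, p=199, q=18
  k=2: a=1, p=210, q=19
  k=3: a=3, p=829, q=75
  k=4: a=17, p=14303, q=1294
  k=5: a=1, p=15132, q=1369
  k=6: a=2, p=44567, q=4032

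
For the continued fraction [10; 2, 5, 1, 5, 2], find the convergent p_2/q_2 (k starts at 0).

Using pₖ = aₖpₖ₋₁ + pₖ₋₂, qₖ = aₖqₖ₋₁ + qₖ₋₂ (with p₋₁=1, p₋₂=0, q₋₁=0, q₋₂=1):
  k=0: a=10, p=10, q=1
  k=1: a=2, p=21, q=2
  k=2: a=5, p=115, q=11

115/11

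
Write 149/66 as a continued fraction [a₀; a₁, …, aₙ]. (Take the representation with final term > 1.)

[2; 3, 1, 7, 2]

149 = 2*66 + 17
66 = 3*17 + 15
17 = 1*15 + 2
15 = 7*2 + 1
2 = 2*1 + 0  (stop)
So 149/66 = [2; 3, 1, 7, 2].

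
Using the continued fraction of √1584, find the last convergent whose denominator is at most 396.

15681/394

√1584 = [39; 1, 3, 1, 78, …] (period length 4).
Convergents:
  p_0/q_0 = 39/1
  p_1/q_1 = 40/1
  p_2/q_2 = 159/4
  p_3/q_3 = 199/5
  p_4/q_4 = 15681/394
  p_5/q_5 = 15880/399
q_4 = 394 ≤ 396 < 399 = q_5, so the answer is 15681/394.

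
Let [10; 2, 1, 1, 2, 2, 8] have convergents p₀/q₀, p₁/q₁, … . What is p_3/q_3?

Using pₖ = aₖpₖ₋₁ + pₖ₋₂, qₖ = aₖqₖ₋₁ + qₖ₋₂ (with p₋₁=1, p₋₂=0, q₋₁=0, q₋₂=1):
  k=0: a=10, p=10, q=1
  k=1: a=2, p=21, q=2
  k=2: a=1, p=31, q=3
  k=3: a=1, p=52, q=5

52/5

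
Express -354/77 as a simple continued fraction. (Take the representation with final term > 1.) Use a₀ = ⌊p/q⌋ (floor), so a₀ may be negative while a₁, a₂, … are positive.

-354 = -5*77 + 31
77 = 2*31 + 15
31 = 2*15 + 1
15 = 15*1 + 0  (stop)
So -354/77 = [-5; 2, 2, 15].

[-5; 2, 2, 15]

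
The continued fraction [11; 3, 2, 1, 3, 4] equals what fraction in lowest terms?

1785/158

Using pₖ = aₖpₖ₋₁ + pₖ₋₂ and qₖ = aₖqₖ₋₁ + qₖ₋₂:
  k=0: a=11, p=11, q=1
  k=1: a=3, p=34, q=3
  k=2: a=2, p=79, q=7
  k=3: a=1, p=113, q=10
  k=4: a=3, p=418, q=37
  k=5: a=4, p=1785, q=158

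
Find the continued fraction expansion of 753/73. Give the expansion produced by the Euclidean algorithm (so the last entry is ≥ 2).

[10; 3, 5, 1, 3]

753 = 10*73 + 23
73 = 3*23 + 4
23 = 5*4 + 3
4 = 1*3 + 1
3 = 3*1 + 0  (stop)
So 753/73 = [10; 3, 5, 1, 3].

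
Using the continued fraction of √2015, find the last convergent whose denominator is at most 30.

404/9

√2015 = [44; 1, 7, 1, 88, …] (period length 4).
Convergents:
  p_0/q_0 = 44/1
  p_1/q_1 = 45/1
  p_2/q_2 = 359/8
  p_3/q_3 = 404/9
  p_4/q_4 = 35911/800
q_3 = 9 ≤ 30 < 800 = q_4, so the answer is 404/9.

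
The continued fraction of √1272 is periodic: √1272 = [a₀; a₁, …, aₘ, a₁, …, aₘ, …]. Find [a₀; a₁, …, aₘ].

a₀ = ⌊√1272⌋ = 35.

[35; 1, 1, 1, 70]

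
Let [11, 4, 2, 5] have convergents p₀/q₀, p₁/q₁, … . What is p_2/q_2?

Using pₖ = aₖpₖ₋₁ + pₖ₋₂, qₖ = aₖqₖ₋₁ + qₖ₋₂ (with p₋₁=1, p₋₂=0, q₋₁=0, q₋₂=1):
  k=0: a=11, p=11, q=1
  k=1: a=4, p=45, q=4
  k=2: a=2, p=101, q=9

101/9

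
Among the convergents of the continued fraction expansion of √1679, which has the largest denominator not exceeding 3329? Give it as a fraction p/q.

136039/3320

√1679 = [40; 1, 39, 1, 80, …] (period length 4).
Convergents:
  p_0/q_0 = 40/1
  p_1/q_1 = 41/1
  p_2/q_2 = 1639/40
  p_3/q_3 = 1680/41
  p_4/q_4 = 136039/3320
  p_5/q_5 = 137719/3361
q_4 = 3320 ≤ 3329 < 3361 = q_5, so the answer is 136039/3320.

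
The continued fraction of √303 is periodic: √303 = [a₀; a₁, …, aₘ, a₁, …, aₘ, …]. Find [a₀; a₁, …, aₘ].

a₀ = ⌊√303⌋ = 17.
With m₀=0, d₀=1 and mₖ₊₁ = dₖaₖ − mₖ, dₖ₊₁ = (n − mₖ₊₁²)/dₖ, aₖ₊₁ = ⌊(a₀+mₖ₊₁)/dₖ₊₁⌋:
  k=1: m=17, d=14, a=2
  k=2: m=11, d=13, a=2
  k=3: m=15, d=6, a=5
  k=4: m=15, d=13, a=2
  k=5: m=11, d=14, a=2
  k=6: m=17, d=1, a=34
d=1 and a=2a₀=34 at k=6, so the next step gives (m, d) = (17, 14) again — its k=1 value — and the period has length 6.

[17; 2, 2, 5, 2, 2, 34]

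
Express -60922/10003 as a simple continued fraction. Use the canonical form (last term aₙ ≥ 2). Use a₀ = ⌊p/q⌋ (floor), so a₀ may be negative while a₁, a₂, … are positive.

[-7; 1, 10, 15, 3, 9, 2]

-60922 = -7·10003 + 9099
10003 = 1·9099 + 904
9099 = 10·904 + 59
904 = 15·59 + 19
59 = 3·19 + 2
19 = 9·2 + 1
2 = 2·1 + 0  (stop)
So -60922/10003 = [-7; 1, 10, 15, 3, 9, 2].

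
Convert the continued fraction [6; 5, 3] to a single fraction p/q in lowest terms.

99/16

Fold from the inside: start with 3/1.
  5 + 1/3 = 16/3
  6 + 3/16 = 99/16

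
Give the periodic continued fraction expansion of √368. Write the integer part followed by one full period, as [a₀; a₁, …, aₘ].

a₀ = ⌊√368⌋ = 19.
With m₀=0, d₀=1 and mₖ₊₁ = dₖaₖ − mₖ, dₖ₊₁ = (n − mₖ₊₁²)/dₖ, aₖ₊₁ = ⌊(a₀+mₖ₊₁)/dₖ₊₁⌋:
  k=1: m=19, d=7, a=5
  k=2: m=16, d=16, a=2
  k=3: m=16, d=7, a=5
  k=4: m=19, d=1, a=38
d=1 and a=2a₀=38 at k=4, so the next step gives (m, d) = (19, 7) again — its k=1 value — and the period has length 4.

[19; 5, 2, 5, 38]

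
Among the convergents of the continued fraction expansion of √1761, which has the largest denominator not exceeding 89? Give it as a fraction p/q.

√1761 = [41; 1, 26, 1, 82, …] (period length 4).
Convergents:
  p_0/q_0 = 41/1
  p_1/q_1 = 42/1
  p_2/q_2 = 1133/27
  p_3/q_3 = 1175/28
  p_4/q_4 = 97483/2323
q_3 = 28 ≤ 89 < 2323 = q_4, so the answer is 1175/28.

1175/28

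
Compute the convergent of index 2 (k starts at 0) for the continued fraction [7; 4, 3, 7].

Using pₖ = aₖpₖ₋₁ + pₖ₋₂, qₖ = aₖqₖ₋₁ + qₖ₋₂ (with p₋₁=1, p₋₂=0, q₋₁=0, q₋₂=1):
  k=0: a=7, p=7, q=1
  k=1: a=4, p=29, q=4
  k=2: a=3, p=94, q=13

94/13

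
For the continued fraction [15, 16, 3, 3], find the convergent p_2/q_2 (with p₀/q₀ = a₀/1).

Using pₖ = aₖpₖ₋₁ + pₖ₋₂, qₖ = aₖqₖ₋₁ + qₖ₋₂ (with p₋₁=1, p₋₂=0, q₋₁=0, q₋₂=1):
  k=0: a=15, p=15, q=1
  k=1: a=16, p=241, q=16
  k=2: a=3, p=738, q=49

738/49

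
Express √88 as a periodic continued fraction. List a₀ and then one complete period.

[9; 2, 1, 1, 1, 2, 18]

a₀ = ⌊√88⌋ = 9.
With m₀=0, d₀=1 and mₖ₊₁ = dₖaₖ − mₖ, dₖ₊₁ = (n − mₖ₊₁²)/dₖ, aₖ₊₁ = ⌊(a₀+mₖ₊₁)/dₖ₊₁⌋:
  k=1: m=9, d=7, a=2
  k=2: m=5, d=9, a=1
  k=3: m=4, d=8, a=1
  k=4: m=4, d=9, a=1
  k=5: m=5, d=7, a=2
  k=6: m=9, d=1, a=18
d=1 and a=2a₀=18 at k=6, so the next step gives (m, d) = (9, 7) again — its k=1 value — and the period has length 6.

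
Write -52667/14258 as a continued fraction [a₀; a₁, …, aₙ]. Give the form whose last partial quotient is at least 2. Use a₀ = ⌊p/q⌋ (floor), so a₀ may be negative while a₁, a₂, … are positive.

[-4; 3, 3, 1, 3, 19, 7, 2]

-52667 = -4×14258 + 4365
14258 = 3×4365 + 1163
4365 = 3×1163 + 876
1163 = 1×876 + 287
876 = 3×287 + 15
287 = 19×15 + 2
15 = 7×2 + 1
2 = 2×1 + 0  (stop)
So -52667/14258 = [-4; 3, 3, 1, 3, 19, 7, 2].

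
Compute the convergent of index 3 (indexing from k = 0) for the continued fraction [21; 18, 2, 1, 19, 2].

Using pₖ = aₖpₖ₋₁ + pₖ₋₂, qₖ = aₖqₖ₋₁ + qₖ₋₂ (with p₋₁=1, p₋₂=0, q₋₁=0, q₋₂=1):
  k=0: a=21, p=21, q=1
  k=1: a=18, p=379, q=18
  k=2: a=2, p=779, q=37
  k=3: a=1, p=1158, q=55

1158/55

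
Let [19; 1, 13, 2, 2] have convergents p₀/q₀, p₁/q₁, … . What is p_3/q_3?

578/29

Using pₖ = aₖpₖ₋₁ + pₖ₋₂, qₖ = aₖqₖ₋₁ + qₖ₋₂ (with p₋₁=1, p₋₂=0, q₋₁=0, q₋₂=1):
  k=0: a=19, p=19, q=1
  k=1: a=1, p=20, q=1
  k=2: a=13, p=279, q=14
  k=3: a=2, p=578, q=29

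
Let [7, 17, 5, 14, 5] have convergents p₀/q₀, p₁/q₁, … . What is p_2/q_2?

607/86

Using pₖ = aₖpₖ₋₁ + pₖ₋₂, qₖ = aₖqₖ₋₁ + qₖ₋₂ (with p₋₁=1, p₋₂=0, q₋₁=0, q₋₂=1):
  k=0: a=7, p=7, q=1
  k=1: a=17, p=120, q=17
  k=2: a=5, p=607, q=86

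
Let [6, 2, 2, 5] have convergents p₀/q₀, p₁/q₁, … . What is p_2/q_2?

32/5

Using pₖ = aₖpₖ₋₁ + pₖ₋₂, qₖ = aₖqₖ₋₁ + qₖ₋₂ (with p₋₁=1, p₋₂=0, q₋₁=0, q₋₂=1):
  k=0: a=6, p=6, q=1
  k=1: a=2, p=13, q=2
  k=2: a=2, p=32, q=5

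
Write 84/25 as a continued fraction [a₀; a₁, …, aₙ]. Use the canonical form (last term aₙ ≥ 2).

84 = 3*25 + 9
25 = 2*9 + 7
9 = 1*7 + 2
7 = 3*2 + 1
2 = 2*1 + 0  (stop)
So 84/25 = [3; 2, 1, 3, 2].

[3; 2, 1, 3, 2]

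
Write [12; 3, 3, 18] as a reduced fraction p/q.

Fold from the inside: start with 18/1.
  3 + 1/18 = 55/18
  3 + 18/55 = 183/55
  12 + 55/183 = 2251/183

2251/183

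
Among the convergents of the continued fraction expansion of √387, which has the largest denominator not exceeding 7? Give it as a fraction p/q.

√387 = [19; 1, 2, 19, 2, 1, 38, …] (period length 6).
Convergents:
  p_0/q_0 = 19/1
  p_1/q_1 = 20/1
  p_2/q_2 = 59/3
  p_3/q_3 = 1141/58
q_2 = 3 ≤ 7 < 58 = q_3, so the answer is 59/3.

59/3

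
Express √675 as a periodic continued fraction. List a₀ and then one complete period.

[25; 1, 50]

a₀ = ⌊√675⌋ = 25.
With m₀=0, d₀=1 and mₖ₊₁ = dₖaₖ − mₖ, dₖ₊₁ = (n − mₖ₊₁²)/dₖ, aₖ₊₁ = ⌊(a₀+mₖ₊₁)/dₖ₊₁⌋:
  k=1: m=25, d=50, a=1
  k=2: m=25, d=1, a=50
d=1 and a=2a₀=50 at k=2, so the next step gives (m, d) = (25, 50) again — its k=1 value — and the period has length 2.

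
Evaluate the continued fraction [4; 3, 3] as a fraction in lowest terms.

Using pₖ = aₖpₖ₋₁ + pₖ₋₂ and qₖ = aₖqₖ₋₁ + qₖ₋₂:
  k=0: a=4, p=4, q=1
  k=1: a=3, p=13, q=3
  k=2: a=3, p=43, q=10

43/10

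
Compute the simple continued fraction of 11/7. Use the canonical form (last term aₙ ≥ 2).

[1; 1, 1, 3]

11 = 1*7 + 4
7 = 1*4 + 3
4 = 1*3 + 1
3 = 3*1 + 0  (stop)
So 11/7 = [1; 1, 1, 3].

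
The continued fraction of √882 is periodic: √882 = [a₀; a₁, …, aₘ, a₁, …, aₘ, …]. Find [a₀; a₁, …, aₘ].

[29; 1, 2, 3, 6, 3, 2, 1, 58]

a₀ = ⌊√882⌋ = 29.
With m₀=0, d₀=1 and mₖ₊₁ = dₖaₖ − mₖ, dₖ₊₁ = (n − mₖ₊₁²)/dₖ, aₖ₊₁ = ⌊(a₀+mₖ₊₁)/dₖ₊₁⌋:
  k=1: m=29, d=41, a=1
  k=2: m=12, d=18, a=2
  k=3: m=24, d=17, a=3
  k=4: m=27, d=9, a=6
  k=5: m=27, d=17, a=3
  k=6: m=24, d=18, a=2
  k=7: m=12, d=41, a=1
  k=8: m=29, d=1, a=58
d=1 and a=2a₀=58 at k=8, so the next step gives (m, d) = (29, 41) again — its k=1 value — and the period has length 8.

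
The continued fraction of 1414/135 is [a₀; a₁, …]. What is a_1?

1414 = 10·135 + 64   →  a_0 = 10
135 = 2·64 + 7   →  a_1 = 2

2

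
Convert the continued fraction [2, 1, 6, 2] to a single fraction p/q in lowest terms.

Using pₖ = aₖpₖ₋₁ + pₖ₋₂ and qₖ = aₖqₖ₋₁ + qₖ₋₂:
  k=0: a=2, p=2, q=1
  k=1: a=1, p=3, q=1
  k=2: a=6, p=20, q=7
  k=3: a=2, p=43, q=15

43/15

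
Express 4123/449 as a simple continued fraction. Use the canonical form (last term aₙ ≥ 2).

[9; 5, 2, 9, 1, 3]

4123 = 9×449 + 82
449 = 5×82 + 39
82 = 2×39 + 4
39 = 9×4 + 3
4 = 1×3 + 1
3 = 3×1 + 0  (stop)
So 4123/449 = [9; 5, 2, 9, 1, 3].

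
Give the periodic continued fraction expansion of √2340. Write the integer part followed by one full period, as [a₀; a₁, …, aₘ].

[48; 2, 1, 2, 10, 2, 1, 2, 96]

a₀ = ⌊√2340⌋ = 48.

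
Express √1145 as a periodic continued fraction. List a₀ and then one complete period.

a₀ = ⌊√1145⌋ = 33.
With m₀=0, d₀=1 and mₖ₊₁ = dₖaₖ − mₖ, dₖ₊₁ = (n − mₖ₊₁²)/dₖ, aₖ₊₁ = ⌊(a₀+mₖ₊₁)/dₖ₊₁⌋:
  k=1: m=33, d=56, a=1
  k=2: m=23, d=11, a=5
  k=3: m=32, d=11, a=5
  k=4: m=23, d=56, a=1
  k=5: m=33, d=1, a=66
d=1 and a=2a₀=66 at k=5, so the next step gives (m, d) = (33, 56) again — its k=1 value — and the period has length 5.

[33; 1, 5, 5, 1, 66]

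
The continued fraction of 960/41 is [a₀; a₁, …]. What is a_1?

960 = 23·41 + 17   →  a_0 = 23
41 = 2·17 + 7   →  a_1 = 2

2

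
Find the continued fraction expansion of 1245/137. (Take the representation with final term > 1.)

1245 = 9*137 + 12
137 = 11*12 + 5
12 = 2*5 + 2
5 = 2*2 + 1
2 = 2*1 + 0  (stop)
So 1245/137 = [9; 11, 2, 2, 2].

[9; 11, 2, 2, 2]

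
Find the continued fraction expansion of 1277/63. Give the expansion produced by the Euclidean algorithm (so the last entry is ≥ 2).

[20; 3, 1, 2, 2, 2]

1277 = 20×63 + 17
63 = 3×17 + 12
17 = 1×12 + 5
12 = 2×5 + 2
5 = 2×2 + 1
2 = 2×1 + 0  (stop)
So 1277/63 = [20; 3, 1, 2, 2, 2].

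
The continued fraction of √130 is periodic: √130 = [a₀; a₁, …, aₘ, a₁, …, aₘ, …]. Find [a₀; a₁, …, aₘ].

[11; 2, 2, 22]

a₀ = ⌊√130⌋ = 11.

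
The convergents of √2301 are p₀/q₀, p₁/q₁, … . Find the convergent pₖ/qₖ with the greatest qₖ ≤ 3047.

145777/3039

√2301 = [47; 1, 30, 1, 94, …] (period length 4).
Convergents:
  p_0/q_0 = 47/1
  p_1/q_1 = 48/1
  p_2/q_2 = 1487/31
  p_3/q_3 = 1535/32
  p_4/q_4 = 145777/3039
  p_5/q_5 = 147312/3071
q_4 = 3039 ≤ 3047 < 3071 = q_5, so the answer is 145777/3039.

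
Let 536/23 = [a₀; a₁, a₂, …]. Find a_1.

3

536 = 23·23 + 7   →  a_0 = 23
23 = 3·7 + 2   →  a_1 = 3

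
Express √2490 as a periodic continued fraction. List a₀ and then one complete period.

a₀ = ⌊√2490⌋ = 49.
With m₀=0, d₀=1 and mₖ₊₁ = dₖaₖ − mₖ, dₖ₊₁ = (n − mₖ₊₁²)/dₖ, aₖ₊₁ = ⌊(a₀+mₖ₊₁)/dₖ₊₁⌋:
  k=1: m=49, d=89, a=1
  k=2: m=40, d=10, a=8
  k=3: m=40, d=89, a=1
  k=4: m=49, d=1, a=98
d=1 and a=2a₀=98 at k=4, so the next step gives (m, d) = (49, 89) again — its k=1 value — and the period has length 4.

[49; 1, 8, 1, 98]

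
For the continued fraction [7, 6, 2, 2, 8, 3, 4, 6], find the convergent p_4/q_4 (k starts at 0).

Using pₖ = aₖpₖ₋₁ + pₖ₋₂, qₖ = aₖqₖ₋₁ + qₖ₋₂ (with p₋₁=1, p₋₂=0, q₋₁=0, q₋₂=1):
  k=0: a=7, p=7, q=1
  k=1: a=6, p=43, q=6
  k=2: a=2, p=93, q=13
  k=3: a=2, p=229, q=32
  k=4: a=8, p=1925, q=269

1925/269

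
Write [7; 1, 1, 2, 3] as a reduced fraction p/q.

129/17

Using pₖ = aₖpₖ₋₁ + pₖ₋₂ and qₖ = aₖqₖ₋₁ + qₖ₋₂:
  k=0: a=7, p=7, q=1
  k=1: a=1, p=8, q=1
  k=2: a=1, p=15, q=2
  k=3: a=2, p=38, q=5
  k=4: a=3, p=129, q=17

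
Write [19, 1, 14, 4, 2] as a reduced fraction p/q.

Using pₖ = aₖpₖ₋₁ + pₖ₋₂ and qₖ = aₖqₖ₋₁ + qₖ₋₂:
  k=0: a=19, p=19, q=1
  k=1: a=1, p=20, q=1
  k=2: a=14, p=299, q=15
  k=3: a=4, p=1216, q=61
  k=4: a=2, p=2731, q=137

2731/137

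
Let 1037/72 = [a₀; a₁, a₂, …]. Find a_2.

1037 = 14·72 + 29   →  a_0 = 14
72 = 2·29 + 14   →  a_1 = 2
29 = 2·14 + 1   →  a_2 = 2

2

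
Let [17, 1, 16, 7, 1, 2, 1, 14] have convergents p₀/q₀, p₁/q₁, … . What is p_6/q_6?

9527/531

Using pₖ = aₖpₖ₋₁ + pₖ₋₂, qₖ = aₖqₖ₋₁ + qₖ₋₂ (with p₋₁=1, p₋₂=0, q₋₁=0, q₋₂=1):
  k=0: a=17, p=17, q=1
  k=1: a=1, p=18, q=1
  k=2: a=16, p=305, q=17
  k=3: a=7, p=2153, q=120
  k=4: a=1, p=2458, q=137
  k=5: a=2, p=7069, q=394
  k=6: a=1, p=9527, q=531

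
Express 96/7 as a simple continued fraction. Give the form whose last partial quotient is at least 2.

[13; 1, 2, 2]

96 = 13·7 + 5
7 = 1·5 + 2
5 = 2·2 + 1
2 = 2·1 + 0  (stop)
So 96/7 = [13; 1, 2, 2].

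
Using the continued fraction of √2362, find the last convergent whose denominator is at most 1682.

√2362 = [48; 1, 1, 1, 1, 96, …] (period length 5).
Convergents:
  p_0/q_0 = 48/1
  p_1/q_1 = 49/1
  p_2/q_2 = 97/2
  p_3/q_3 = 146/3
  p_4/q_4 = 243/5
  p_5/q_5 = 23474/483
  p_6/q_6 = 23717/488
  p_7/q_7 = 47191/971
  p_8/q_8 = 70908/1459
  p_9/q_9 = 118099/2430
q_8 = 1459 ≤ 1682 < 2430 = q_9, so the answer is 70908/1459.

70908/1459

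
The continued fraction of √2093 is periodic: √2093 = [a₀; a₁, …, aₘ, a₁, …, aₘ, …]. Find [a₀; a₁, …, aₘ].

a₀ = ⌊√2093⌋ = 45.
With m₀=0, d₀=1 and mₖ₊₁ = dₖaₖ − mₖ, dₖ₊₁ = (n − mₖ₊₁²)/dₖ, aₖ₊₁ = ⌊(a₀+mₖ₊₁)/dₖ₊₁⌋:
  k=1: m=45, d=68, a=1
  k=2: m=23, d=23, a=2
  k=3: m=23, d=68, a=1
  k=4: m=45, d=1, a=90
d=1 and a=2a₀=90 at k=4, so the next step gives (m, d) = (45, 68) again — its k=1 value — and the period has length 4.

[45; 1, 2, 1, 90]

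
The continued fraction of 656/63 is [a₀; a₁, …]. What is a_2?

2

656 = 10·63 + 26   →  a_0 = 10
63 = 2·26 + 11   →  a_1 = 2
26 = 2·11 + 4   →  a_2 = 2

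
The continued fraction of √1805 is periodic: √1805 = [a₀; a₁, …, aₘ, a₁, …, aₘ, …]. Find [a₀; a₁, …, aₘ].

[42; 2, 16, 2, 84]

a₀ = ⌊√1805⌋ = 42.
With m₀=0, d₀=1 and mₖ₊₁ = dₖaₖ − mₖ, dₖ₊₁ = (n − mₖ₊₁²)/dₖ, aₖ₊₁ = ⌊(a₀+mₖ₊₁)/dₖ₊₁⌋:
  k=1: m=42, d=41, a=2
  k=2: m=40, d=5, a=16
  k=3: m=40, d=41, a=2
  k=4: m=42, d=1, a=84
d=1 and a=2a₀=84 at k=4, so the next step gives (m, d) = (42, 41) again — its k=1 value — and the period has length 4.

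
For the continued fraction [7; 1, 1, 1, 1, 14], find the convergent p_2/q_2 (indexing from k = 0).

Using pₖ = aₖpₖ₋₁ + pₖ₋₂, qₖ = aₖqₖ₋₁ + qₖ₋₂ (with p₋₁=1, p₋₂=0, q₋₁=0, q₋₂=1):
  k=0: a=7, p=7, q=1
  k=1: a=1, p=8, q=1
  k=2: a=1, p=15, q=2

15/2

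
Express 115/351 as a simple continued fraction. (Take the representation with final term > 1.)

[0; 3, 19, 6]

115 = 0*351 + 115
351 = 3*115 + 6
115 = 19*6 + 1
6 = 6*1 + 0  (stop)
So 115/351 = [0; 3, 19, 6].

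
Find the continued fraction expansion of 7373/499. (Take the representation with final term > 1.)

[14; 1, 3, 2, 5, 10]

7373 = 14·499 + 387
499 = 1·387 + 112
387 = 3·112 + 51
112 = 2·51 + 10
51 = 5·10 + 1
10 = 10·1 + 0  (stop)
So 7373/499 = [14; 1, 3, 2, 5, 10].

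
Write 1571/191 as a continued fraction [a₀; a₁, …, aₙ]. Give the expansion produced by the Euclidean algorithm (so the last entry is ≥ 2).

1571 = 8×191 + 43
191 = 4×43 + 19
43 = 2×19 + 5
19 = 3×5 + 4
5 = 1×4 + 1
4 = 4×1 + 0  (stop)
So 1571/191 = [8; 4, 2, 3, 1, 4].

[8; 4, 2, 3, 1, 4]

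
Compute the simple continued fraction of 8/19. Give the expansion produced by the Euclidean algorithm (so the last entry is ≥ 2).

8 = 0*19 + 8
19 = 2*8 + 3
8 = 2*3 + 2
3 = 1*2 + 1
2 = 2*1 + 0  (stop)
So 8/19 = [0; 2, 2, 1, 2].

[0; 2, 2, 1, 2]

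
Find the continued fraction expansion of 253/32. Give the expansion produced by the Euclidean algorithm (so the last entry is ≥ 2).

253 = 7·32 + 29
32 = 1·29 + 3
29 = 9·3 + 2
3 = 1·2 + 1
2 = 2·1 + 0  (stop)
So 253/32 = [7; 1, 9, 1, 2].

[7; 1, 9, 1, 2]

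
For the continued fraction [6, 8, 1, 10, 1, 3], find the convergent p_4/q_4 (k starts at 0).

Using pₖ = aₖpₖ₋₁ + pₖ₋₂, qₖ = aₖqₖ₋₁ + qₖ₋₂ (with p₋₁=1, p₋₂=0, q₋₁=0, q₋₂=1):
  k=0: a=6, p=6, q=1
  k=1: a=8, p=49, q=8
  k=2: a=1, p=55, q=9
  k=3: a=10, p=599, q=98
  k=4: a=1, p=654, q=107

654/107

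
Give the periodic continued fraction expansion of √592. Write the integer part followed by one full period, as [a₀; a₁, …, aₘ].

a₀ = ⌊√592⌋ = 24.
With m₀=0, d₀=1 and mₖ₊₁ = dₖaₖ − mₖ, dₖ₊₁ = (n − mₖ₊₁²)/dₖ, aₖ₊₁ = ⌊(a₀+mₖ₊₁)/dₖ₊₁⌋:
  k=1: m=24, d=16, a=3
  k=2: m=24, d=1, a=48
d=1 and a=2a₀=48 at k=2, so the next step gives (m, d) = (24, 16) again — its k=1 value — and the period has length 2.

[24; 3, 48]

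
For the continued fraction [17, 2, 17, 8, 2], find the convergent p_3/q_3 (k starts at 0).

4931/282

Using pₖ = aₖpₖ₋₁ + pₖ₋₂, qₖ = aₖqₖ₋₁ + qₖ₋₂ (with p₋₁=1, p₋₂=0, q₋₁=0, q₋₂=1):
  k=0: a=17, p=17, q=1
  k=1: a=2, p=35, q=2
  k=2: a=17, p=612, q=35
  k=3: a=8, p=4931, q=282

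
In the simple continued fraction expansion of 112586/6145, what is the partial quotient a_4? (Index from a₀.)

2

112586 = 18·6145 + 1976   →  a_0 = 18
6145 = 3·1976 + 217   →  a_1 = 3
1976 = 9·217 + 23   →  a_2 = 9
217 = 9·23 + 10   →  a_3 = 9
23 = 2·10 + 3   →  a_4 = 2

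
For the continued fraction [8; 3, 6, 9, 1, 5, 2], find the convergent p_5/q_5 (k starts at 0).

Using pₖ = aₖpₖ₋₁ + pₖ₋₂, qₖ = aₖqₖ₋₁ + qₖ₋₂ (with p₋₁=1, p₋₂=0, q₋₁=0, q₋₂=1):
  k=0: a=8, p=8, q=1
  k=1: a=3, p=25, q=3
  k=2: a=6, p=158, q=19
  k=3: a=9, p=1447, q=174
  k=4: a=1, p=1605, q=193
  k=5: a=5, p=9472, q=1139

9472/1139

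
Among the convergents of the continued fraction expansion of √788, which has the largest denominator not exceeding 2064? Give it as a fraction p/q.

22036/785

√788 = [28; 14, 56, …] (period length 2).
Convergents:
  p_0/q_0 = 28/1
  p_1/q_1 = 393/14
  p_2/q_2 = 22036/785
  p_3/q_3 = 308897/11004
q_2 = 785 ≤ 2064 < 11004 = q_3, so the answer is 22036/785.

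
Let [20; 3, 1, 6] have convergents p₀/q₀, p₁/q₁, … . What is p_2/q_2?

81/4

Using pₖ = aₖpₖ₋₁ + pₖ₋₂, qₖ = aₖqₖ₋₁ + qₖ₋₂ (with p₋₁=1, p₋₂=0, q₋₁=0, q₋₂=1):
  k=0: a=20, p=20, q=1
  k=1: a=3, p=61, q=3
  k=2: a=1, p=81, q=4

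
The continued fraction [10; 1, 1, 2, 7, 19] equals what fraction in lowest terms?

7501/708

Fold from the inside: start with 19/1.
  7 + 1/19 = 134/19
  2 + 19/134 = 287/134
  1 + 134/287 = 421/287
  1 + 287/421 = 708/421
  10 + 421/708 = 7501/708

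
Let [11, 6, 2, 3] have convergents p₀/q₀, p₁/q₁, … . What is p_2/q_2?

145/13

Using pₖ = aₖpₖ₋₁ + pₖ₋₂, qₖ = aₖqₖ₋₁ + qₖ₋₂ (with p₋₁=1, p₋₂=0, q₋₁=0, q₋₂=1):
  k=0: a=11, p=11, q=1
  k=1: a=6, p=67, q=6
  k=2: a=2, p=145, q=13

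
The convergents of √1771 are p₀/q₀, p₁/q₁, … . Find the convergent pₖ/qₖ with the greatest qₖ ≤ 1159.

√1771 = [42; 12, 84, …] (period length 2).
Convergents:
  p_0/q_0 = 42/1
  p_1/q_1 = 505/12
  p_2/q_2 = 42462/1009
  p_3/q_3 = 510049/12120
q_2 = 1009 ≤ 1159 < 12120 = q_3, so the answer is 42462/1009.

42462/1009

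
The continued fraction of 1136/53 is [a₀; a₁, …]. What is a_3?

3

1136 = 21·53 + 23   →  a_0 = 21
53 = 2·23 + 7   →  a_1 = 2
23 = 3·7 + 2   →  a_2 = 3
7 = 3·2 + 1   →  a_3 = 3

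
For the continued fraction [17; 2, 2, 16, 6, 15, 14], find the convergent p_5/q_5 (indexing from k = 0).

131162/7537

Using pₖ = aₖpₖ₋₁ + pₖ₋₂, qₖ = aₖqₖ₋₁ + qₖ₋₂ (with p₋₁=1, p₋₂=0, q₋₁=0, q₋₂=1):
  k=0: a=17, p=17, q=1
  k=1: a=2, p=35, q=2
  k=2: a=2, p=87, q=5
  k=3: a=16, p=1427, q=82
  k=4: a=6, p=8649, q=497
  k=5: a=15, p=131162, q=7537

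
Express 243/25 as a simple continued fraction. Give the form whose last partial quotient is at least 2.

[9; 1, 2, 1, 1, 3]

243 = 9·25 + 18
25 = 1·18 + 7
18 = 2·7 + 4
7 = 1·4 + 3
4 = 1·3 + 1
3 = 3·1 + 0  (stop)
So 243/25 = [9; 1, 2, 1, 1, 3].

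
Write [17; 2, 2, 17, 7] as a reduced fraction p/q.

Using pₖ = aₖpₖ₋₁ + pₖ₋₂ and qₖ = aₖqₖ₋₁ + qₖ₋₂:
  k=0: a=17, p=17, q=1
  k=1: a=2, p=35, q=2
  k=2: a=2, p=87, q=5
  k=3: a=17, p=1514, q=87
  k=4: a=7, p=10685, q=614

10685/614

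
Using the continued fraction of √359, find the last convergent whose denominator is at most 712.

13301/702

√359 = [18; 1, 17, 1, 36, …] (period length 4).
Convergents:
  p_0/q_0 = 18/1
  p_1/q_1 = 19/1
  p_2/q_2 = 341/18
  p_3/q_3 = 360/19
  p_4/q_4 = 13301/702
  p_5/q_5 = 13661/721
q_4 = 702 ≤ 712 < 721 = q_5, so the answer is 13301/702.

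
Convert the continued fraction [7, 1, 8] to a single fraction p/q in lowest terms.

Fold from the inside: start with 8/1.
  1 + 1/8 = 9/8
  7 + 8/9 = 71/9

71/9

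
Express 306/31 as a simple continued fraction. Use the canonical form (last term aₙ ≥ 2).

[9; 1, 6, 1, 3]

306 = 9*31 + 27
31 = 1*27 + 4
27 = 6*4 + 3
4 = 1*3 + 1
3 = 3*1 + 0  (stop)
So 306/31 = [9; 1, 6, 1, 3].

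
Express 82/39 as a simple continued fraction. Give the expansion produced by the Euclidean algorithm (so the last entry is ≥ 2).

[2; 9, 1, 3]

82 = 2×39 + 4
39 = 9×4 + 3
4 = 1×3 + 1
3 = 3×1 + 0  (stop)
So 82/39 = [2; 9, 1, 3].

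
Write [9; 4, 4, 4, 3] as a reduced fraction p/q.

Using pₖ = aₖpₖ₋₁ + pₖ₋₂ and qₖ = aₖqₖ₋₁ + qₖ₋₂:
  k=0: a=9, p=9, q=1
  k=1: a=4, p=37, q=4
  k=2: a=4, p=157, q=17
  k=3: a=4, p=665, q=72
  k=4: a=3, p=2152, q=233

2152/233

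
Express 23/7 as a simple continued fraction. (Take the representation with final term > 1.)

[3; 3, 2]

23 = 3*7 + 2
7 = 3*2 + 1
2 = 2*1 + 0  (stop)
So 23/7 = [3; 3, 2].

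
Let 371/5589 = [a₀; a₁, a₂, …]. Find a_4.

5

371 = 0·5589 + 371   →  a_0 = 0
5589 = 15·371 + 24   →  a_1 = 15
371 = 15·24 + 11   →  a_2 = 15
24 = 2·11 + 2   →  a_3 = 2
11 = 5·2 + 1   →  a_4 = 5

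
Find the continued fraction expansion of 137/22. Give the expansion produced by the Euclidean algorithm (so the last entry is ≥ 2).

[6; 4, 2, 2]

137 = 6·22 + 5
22 = 4·5 + 2
5 = 2·2 + 1
2 = 2·1 + 0  (stop)
So 137/22 = [6; 4, 2, 2].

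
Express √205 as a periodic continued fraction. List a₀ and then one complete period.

[14; 3, 6, 1, 4, 1, 6, 3, 28]

a₀ = ⌊√205⌋ = 14.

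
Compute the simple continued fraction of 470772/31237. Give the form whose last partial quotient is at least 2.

[15; 14, 11, 7, 9, 3]

470772 = 15*31237 + 2217
31237 = 14*2217 + 199
2217 = 11*199 + 28
199 = 7*28 + 3
28 = 9*3 + 1
3 = 3*1 + 0  (stop)
So 470772/31237 = [15; 14, 11, 7, 9, 3].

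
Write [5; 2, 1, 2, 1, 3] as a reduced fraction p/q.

Using pₖ = aₖpₖ₋₁ + pₖ₋₂ and qₖ = aₖqₖ₋₁ + qₖ₋₂:
  k=0: a=5, p=5, q=1
  k=1: a=2, p=11, q=2
  k=2: a=1, p=16, q=3
  k=3: a=2, p=43, q=8
  k=4: a=1, p=59, q=11
  k=5: a=3, p=220, q=41

220/41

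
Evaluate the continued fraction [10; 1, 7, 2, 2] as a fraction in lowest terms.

457/42

Using pₖ = aₖpₖ₋₁ + pₖ₋₂ and qₖ = aₖqₖ₋₁ + qₖ₋₂:
  k=0: a=10, p=10, q=1
  k=1: a=1, p=11, q=1
  k=2: a=7, p=87, q=8
  k=3: a=2, p=185, q=17
  k=4: a=2, p=457, q=42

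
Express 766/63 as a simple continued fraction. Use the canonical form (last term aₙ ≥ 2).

[12; 6, 3, 3]

766 = 12×63 + 10
63 = 6×10 + 3
10 = 3×3 + 1
3 = 3×1 + 0  (stop)
So 766/63 = [12; 6, 3, 3].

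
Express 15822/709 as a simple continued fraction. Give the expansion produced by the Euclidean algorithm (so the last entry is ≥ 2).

[22; 3, 6, 18, 2]

15822 = 22*709 + 224
709 = 3*224 + 37
224 = 6*37 + 2
37 = 18*2 + 1
2 = 2*1 + 0  (stop)
So 15822/709 = [22; 3, 6, 18, 2].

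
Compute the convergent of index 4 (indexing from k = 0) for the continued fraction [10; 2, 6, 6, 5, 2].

4321/413

Using pₖ = aₖpₖ₋₁ + pₖ₋₂, qₖ = aₖqₖ₋₁ + qₖ₋₂ (with p₋₁=1, p₋₂=0, q₋₁=0, q₋₂=1):
  k=0: a=10, p=10, q=1
  k=1: a=2, p=21, q=2
  k=2: a=6, p=136, q=13
  k=3: a=6, p=837, q=80
  k=4: a=5, p=4321, q=413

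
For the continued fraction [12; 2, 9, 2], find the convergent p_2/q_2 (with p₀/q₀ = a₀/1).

237/19

Using pₖ = aₖpₖ₋₁ + pₖ₋₂, qₖ = aₖqₖ₋₁ + qₖ₋₂ (with p₋₁=1, p₋₂=0, q₋₁=0, q₋₂=1):
  k=0: a=12, p=12, q=1
  k=1: a=2, p=25, q=2
  k=2: a=9, p=237, q=19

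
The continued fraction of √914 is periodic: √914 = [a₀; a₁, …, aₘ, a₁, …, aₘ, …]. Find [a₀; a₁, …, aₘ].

a₀ = ⌊√914⌋ = 30.
With m₀=0, d₀=1 and mₖ₊₁ = dₖaₖ − mₖ, dₖ₊₁ = (n − mₖ₊₁²)/dₖ, aₖ₊₁ = ⌊(a₀+mₖ₊₁)/dₖ₊₁⌋:
  k=1: m=30, d=14, a=4
  k=2: m=26, d=17, a=3
  k=3: m=25, d=17, a=3
  k=4: m=26, d=14, a=4
  k=5: m=30, d=1, a=60
d=1 and a=2a₀=60 at k=5, so the next step gives (m, d) = (30, 14) again — its k=1 value — and the period has length 5.

[30; 4, 3, 3, 4, 60]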